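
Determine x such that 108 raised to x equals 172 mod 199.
6

Baby-step giant-step with step n = ⌈√199⌉ = 15.
Baby steps 108^j mod 199 (j:value) for j=0..14: 0:1, 1:108, 2:122, 3:42, 4:158, 5:149, 6:172, 7:69, 8:89, 9:60, 10:112, 11:156, 12:132, 13:127, 14:184.
h = 172 is already in the table at j=6, so x = 6.
Check: 108^6 ≡ 172 (mod 199).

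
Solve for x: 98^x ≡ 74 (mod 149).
101

Baby-step giant-step with step n = ⌈√149⌉ = 13.
Baby steps 98^j mod 149 (j:value) for j=0..12: 0:1, 1:98, 2:68, 3:108, 4:5, 5:43, 6:42, 7:93, 8:25, 9:66, 10:61, 11:18, 12:125.
Giant-step multiplier: 98^(-13) ≡ 98^(148-13) = 98^135 ≡ 14 (mod 149).
Giant steps γ_i = 74·14^i mod 149: γ_0=74, γ_1=142, γ_2=51, γ_3=118, γ_4=13, γ_5=33, γ_6=15, γ_7=61 (in table at j=10).
x = i·n + j = 7·13 + 10 = 101.
Check: 98^101 ≡ 74 (mod 149).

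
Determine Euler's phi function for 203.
168

203 = 7 × 29
φ(n) = n × ∏(1 - 1/p) for each prime p dividing n
φ(203) = 203 × (1 - 1/7) × (1 - 1/29) = 168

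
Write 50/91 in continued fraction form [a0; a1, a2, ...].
[0; 1, 1, 4, 1, 1, 4]

Euclidean algorithm steps:
50 = 0 × 91 + 50
91 = 1 × 50 + 41
50 = 1 × 41 + 9
41 = 4 × 9 + 5
9 = 1 × 5 + 4
5 = 1 × 4 + 1
4 = 4 × 1 + 0
Continued fraction: [0; 1, 1, 4, 1, 1, 4]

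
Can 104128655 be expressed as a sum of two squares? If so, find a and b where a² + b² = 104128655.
Not possible

Factorization: 104128655 = 5 × 17 × 107^3
By Fermat: n is sum of two squares iff every prime p ≡ 3 (mod 4) appears to even power.
Prime(s) ≡ 3 (mod 4) with odd exponent: [(107, 3)]
Therefore 104128655 cannot be expressed as a² + b².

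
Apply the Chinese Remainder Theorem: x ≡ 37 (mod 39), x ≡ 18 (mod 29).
76

Using Chinese Remainder Theorem:
M = 39 × 29 = 1131
M1 = 29, M2 = 39
y1 = 29^(-1) mod 39 = 35
y2 = 39^(-1) mod 29 = 3
x = (37×29×35 + 18×39×3) mod 1131 = 76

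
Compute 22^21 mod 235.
57

Repeated squaring. Binary of 21 = 10101.
22^1 ≡ 22 (mod 235); 22^2 ≡ 14 (mod 235); 22^4 ≡ 196 (mod 235); 22^8 ≡ 111 (mod 235); 22^16 ≡ 101 (mod 235)
22^21 = 22^1 × 22^4 × 22^16 ≡ 57 (mod 235)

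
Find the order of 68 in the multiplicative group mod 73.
72

73 is prime, so ord(68) divides φ(73) = 72.
Divisors of 72: 1, 2, 3, 4, 6, 8, 9, 12, 18, 24, 36, 72.
Repeated squaring: 68^1 ≡ 68, 68^2 ≡ 25, 68^4 ≡ 41, 68^8 ≡ 2, 68^16 ≡ 4, 68^32 ≡ 16, 68^64 ≡ 37 (mod 73).
Test 68^d mod 73 for each divisor d in increasing order:
68^1 ≡ 68
68^2 ≡ 25
68^3 = 68^2·68^1 ≡ 21
68^4 ≡ 41
68^6 = 68^4·68^2 ≡ 3
68^8 ≡ 2
68^9 = 68^8·68^1 ≡ 63
68^12 = 68^8·68^4 ≡ 9
68^18 = 68^16·68^2 ≡ 27
68^24 = 68^16·68^8 ≡ 8
68^36 = 68^32·68^4 ≡ 72
68^72 = 68^64·68^8 ≡ 1  ← first divisor giving 1
The order is 72.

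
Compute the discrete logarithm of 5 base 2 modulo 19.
16

Baby-step giant-step with step n = ⌈√19⌉ = 5.
Baby steps 2^j mod 19 (j:value) for j=0..4: 0:1, 1:2, 2:4, 3:8, 4:16.
Giant-step multiplier: 2^(-5) ≡ 2^(18-5) = 2^13 ≡ 3 (mod 19).
Giant steps γ_i = 5·3^i mod 19: γ_0=5, γ_1=15, γ_2=7, γ_3=2 (in table at j=1).
x = i·n + j = 3·5 + 1 = 16.
Check: 2^16 ≡ 5 (mod 19).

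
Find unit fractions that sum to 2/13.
1/7 + 1/91

Greedy algorithm:
2/13: ceiling(13/2) = 7, use 1/7
1/91: ceiling(91/1) = 91, use 1/91
Result: 2/13 = 1/7 + 1/91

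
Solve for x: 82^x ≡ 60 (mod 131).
90

Baby-step giant-step with step n = ⌈√131⌉ = 12.
Baby steps 82^j mod 131 (j:value) for j=0..11: 0:1, 1:82, 2:43, 3:120, 4:15, 5:51, 6:121, 7:97, 8:94, 9:110, 10:112, 11:14.
Giant-step multiplier: 82^(-12) ≡ 82^(130-12) = 82^118 ≡ 38 (mod 131).
Giant steps γ_i = 60·38^i mod 131: γ_0=60, γ_1=53, γ_2=49, γ_3=28, γ_4=16, γ_5=84, γ_6=48, γ_7=121 (in table at j=6).
x = i·n + j = 7·12 + 6 = 90.
Check: 82^90 ≡ 60 (mod 131).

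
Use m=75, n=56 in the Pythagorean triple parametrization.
(2489, 8400, 8761)

Euclid's formula: a = m² - n², b = 2mn, c = m² + n²
m = 75, n = 56
a = 75² - 56² = 5625 - 3136 = 2489
b = 2 × 75 × 56 = 8400
c = 75² + 56² = 5625 + 3136 = 8761
Verification: 2489² + 8400² = 6195121 + 70560000 = 76755121 = 8761² ✓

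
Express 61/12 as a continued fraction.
[5; 12]

Euclidean algorithm steps:
61 = 5 × 12 + 1
12 = 12 × 1 + 0
Continued fraction: [5; 12]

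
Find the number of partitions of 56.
526823

p(n) counts ways to write n as a sum of positive integers (order ignored).
Euler's pentagonal recurrence: p(k) = p(k-1) + p(k-2) - p(k-5) - p(k-7) + p(k-12) + p(k-15) - ... (offsets j(3j∓1)/2, signs ++--, p(0)=1, p(<0)=0).
DP table for k = 0..55: p(0)=1, p(1)=1, p(2)=2, p(3)=3, p(4)=5, p(5)=7, p(6)=11, p(7)=15, p(8)=22, p(9)=30, p(10)=42, p(11)=56, p(12)=77, p(13)=101, p(14)=135, p(15)=176, p(16)=231, p(17)=297, p(18)=385, p(19)=490, p(20)=627, p(21)=792, p(22)=1002, p(23)=1255, p(24)=1575, p(25)=1958, p(26)=2436, p(27)=3010, p(28)=3718, p(29)=4565, p(30)=5604, p(31)=6842, p(32)=8349, p(33)=10143, p(34)=12310, p(35)=14883, p(36)=17977, p(37)=21637, p(38)=26015, p(39)=31185, p(40)=37338, p(41)=44583, p(42)=53174, p(43)=63261, p(44)=75175, p(45)=89134, p(46)=105558, p(47)=124754, p(48)=147273, p(49)=173525, p(50)=204226, p(51)=239943, p(52)=281589, p(53)=329931, p(54)=386155, p(55)=451276.
Final step: p(56) = p(55) + p(54) - p(51) - p(49) + p(44) + p(41) - p(34) - p(30) + p(21) + p(16) - p(5)
= 451276 + 386155 - 239943 - 173525 + 75175 + 44583 - 12310 - 5604 + 792 + 231 - 7
= 526823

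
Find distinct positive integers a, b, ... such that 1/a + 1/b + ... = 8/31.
1/4 + 1/124

Greedy algorithm:
8/31: ceiling(31/8) = 4, use 1/4
1/124: ceiling(124/1) = 124, use 1/124
Result: 8/31 = 1/4 + 1/124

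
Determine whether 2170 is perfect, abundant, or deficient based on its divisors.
abundant

Proper divisors of 2170: sum = 1 + 2 + 5 + 7 + 10 + 14 + 31 + 35 + 62 + 70 + 155 + 217 + 310 + 434 + 1085 = 2438
Since 2438 > 2170, 2170 is abundant.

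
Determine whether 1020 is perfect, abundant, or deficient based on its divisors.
abundant

Proper divisors of 1020: sum = 1 + 2 + 3 + 4 + 5 + 6 + 10 + 12 + ... + 204 + 255 + 340 + 510 (23 divisors) = 2004
Since 2004 > 1020, 1020 is abundant.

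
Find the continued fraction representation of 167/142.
[1; 5, 1, 2, 8]

Euclidean algorithm steps:
167 = 1 × 142 + 25
142 = 5 × 25 + 17
25 = 1 × 17 + 8
17 = 2 × 8 + 1
8 = 8 × 1 + 0
Continued fraction: [1; 5, 1, 2, 8]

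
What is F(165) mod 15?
5

Matrix identity: Q^n = [[F_(n+1), F_n], [F_n, F_(n-1)]] with Q = [[1,1],[1,0]].
n = 165 = 10100101₂. Square-and-multiply, entries mod 15:
Q^1 = [[1,1],[1,0]]
Q^2 = (Q^1)² = [[2,1],[1,1]]
Q^5 = (Q^2)²·Q = [[8,5],[5,3]]
Q^10 = (Q^5)² = [[14,10],[10,4]]
Q^20 = (Q^10)² = [[11,0],[0,11]]
Q^41 = (Q^20)²·Q = [[1,1],[1,0]]
Q^82 = (Q^41)² = [[2,1],[1,1]]
Q^165 = (Q^82)²·Q = [[8,5],[5,3]]
F_165 mod 15 = Q^165[0][1] = 5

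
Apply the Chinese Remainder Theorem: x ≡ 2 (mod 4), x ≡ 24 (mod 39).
102

Using Chinese Remainder Theorem:
M = 4 × 39 = 156
M1 = 39, M2 = 4
y1 = 39^(-1) mod 4 = 3
y2 = 4^(-1) mod 39 = 10
x = (2×39×3 + 24×4×10) mod 156 = 102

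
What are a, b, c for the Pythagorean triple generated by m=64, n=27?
(3367, 3456, 4825)

Euclid's formula: a = m² - n², b = 2mn, c = m² + n²
m = 64, n = 27
a = 64² - 27² = 4096 - 729 = 3367
b = 2 × 64 × 27 = 3456
c = 64² + 27² = 4096 + 729 = 4825
Verification: 3367² + 3456² = 11336689 + 11943936 = 23280625 = 4825² ✓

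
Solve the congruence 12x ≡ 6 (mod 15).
x ≡ 3 (mod 5)

gcd(12, 15) = 3, which divides 6, so solutions exist.
Divide through by 3: 4x ≡ 2 (mod 5).
Find 4^(-1) mod 5 by the extended Euclidean algorithm:
5 = 1 × 4 + 1  ⟹  1 = (1)·5 + (-1)·4
So (-1)·4 ≡ 1 (mod 5), i.e. 4^(-1) ≡ -1 ≡ 4 (mod 5).
x ≡ 4 × 2 = 8 ≡ 3 (mod 5).
Check: 12 × 3 = 36 ≡ 6 (mod 15).
x ≡ 3 (mod 5), giving 3 solutions mod 15.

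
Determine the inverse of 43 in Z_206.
115

gcd(43, 206) = 1, so the inverse exists.
Extended Euclidean algorithm on (206, 43):
206 = 4 × 43 + 34  ⟹  34 = (1)·206 + (-4)·43
43 = 1 × 34 + 9  ⟹  9 = (-1)·206 + (5)·43
34 = 3 × 9 + 7  ⟹  7 = (4)·206 + (-19)·43
9 = 1 × 7 + 2  ⟹  2 = (-5)·206 + (24)·43
7 = 3 × 2 + 1  ⟹  1 = (19)·206 + (-91)·43
So (-91)·43 ≡ 1 (mod 206), i.e. 43^(-1) ≡ -91 ≡ 115 (mod 206).
Check: 43 × 115 = 4945 ≡ 1 (mod 206)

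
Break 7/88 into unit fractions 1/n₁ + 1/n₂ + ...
1/13 + 1/382 + 1/218504

Greedy algorithm:
7/88: ceiling(88/7) = 13, use 1/13
3/1144: ceiling(1144/3) = 382, use 1/382
1/218504: ceiling(218504/1) = 218504, use 1/218504
Result: 7/88 = 1/13 + 1/382 + 1/218504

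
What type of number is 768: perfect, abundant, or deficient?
abundant

Proper divisors of 768: sum = 1 + 2 + 3 + 4 + 6 + 8 + 12 + 16 + ... + 128 + 192 + 256 + 384 (17 divisors) = 1276
Since 1276 > 768, 768 is abundant.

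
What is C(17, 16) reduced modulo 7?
3

Using Lucas' theorem:
Write n=17 and k=16 in base 7:
n in base 7: [2, 3]
k in base 7: [2, 2]
C(17,16) mod 7 = ∏ C(n_i, k_i) mod 7
Digit binomials (mod 7): C(2,2) = 1; C(3,2) = 3
Product: 1 × 3 = 3 ≡ 3 (mod 7)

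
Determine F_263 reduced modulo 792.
145

Matrix identity: Q^n = [[F_(n+1), F_n], [F_n, F_(n-1)]] with Q = [[1,1],[1,0]].
n = 263 = 100000111₂. Square-and-multiply, entries mod 792:
Q^1 = [[1,1],[1,0]]
Q^2 = (Q^1)² = [[2,1],[1,1]]
Q^4 = (Q^2)² = [[5,3],[3,2]]
Q^8 = (Q^4)² = [[34,21],[21,13]]
Q^16 = (Q^8)² = [[13,195],[195,610]]
Q^32 = (Q^16)² = [[178,309],[309,661]]
Q^65 = (Q^32)²·Q = [[712,445],[445,267]]
Q^131 = (Q^65)²·Q = [[144,89],[89,55]]
Q^263 = (Q^131)²·Q = [[432,145],[145,287]]
F_263 mod 792 = Q^263[0][1] = 145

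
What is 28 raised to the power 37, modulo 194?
46

Repeated squaring. Binary of 37 = 100101.
28^1 ≡ 28 (mod 194); 28^2 ≡ 8 (mod 194); 28^4 ≡ 64 (mod 194); 28^8 ≡ 22 (mod 194); 28^16 ≡ 96 (mod 194); 28^32 ≡ 98 (mod 194)
28^37 = 28^1 × 28^4 × 28^32 ≡ 46 (mod 194)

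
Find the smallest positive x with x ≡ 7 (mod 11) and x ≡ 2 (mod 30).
62

Using Chinese Remainder Theorem:
M = 11 × 30 = 330
M1 = 30, M2 = 11
y1 = 30^(-1) mod 11 = 7
y2 = 11^(-1) mod 30 = 11
x = (7×30×7 + 2×11×11) mod 330 = 62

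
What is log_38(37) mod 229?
8

Baby-step giant-step with step n = ⌈√229⌉ = 16.
Baby steps 38^j mod 229 (j:value) for j=0..15: 0:1, 1:38, 2:70, 3:141, 4:91, 5:23, 6:187, 7:7, 8:37, 9:32, 10:71, 11:179, 12:161, 13:164, 14:49, 15:30.
h = 37 is already in the table at j=8, so x = 8.
Check: 38^8 ≡ 37 (mod 229).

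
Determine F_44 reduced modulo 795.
108

Matrix identity: Q^n = [[F_(n+1), F_n], [F_n, F_(n-1)]] with Q = [[1,1],[1,0]].
n = 44 = 101100₂. Square-and-multiply, entries mod 795:
Q^1 = [[1,1],[1,0]]
Q^2 = (Q^1)² = [[2,1],[1,1]]
Q^5 = (Q^2)²·Q = [[8,5],[5,3]]
Q^11 = (Q^5)²·Q = [[144,89],[89,55]]
Q^22 = (Q^11)² = [[37,221],[221,611]]
Q^44 = (Q^22)² = [[125,108],[108,17]]
F_44 mod 795 = Q^44[0][1] = 108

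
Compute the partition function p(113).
851376628

p(n) counts ways to write n as a sum of positive integers (order ignored).
Euler's pentagonal recurrence: p(k) = p(k-1) + p(k-2) - p(k-5) - p(k-7) + p(k-12) + p(k-15) - ... (offsets j(3j∓1)/2, signs ++--, p(0)=1, p(<0)=0).
DP table for k = 0..112: p(0)=1, p(1)=1, p(2)=2, p(3)=3, p(4)=5, p(5)=7, p(6)=11, p(7)=15, p(8)=22, p(9)=30, p(10)=42, p(11)=56, p(12)=77, p(13)=101, p(14)=135, p(15)=176, p(16)=231, p(17)=297, p(18)=385, p(19)=490, p(20)=627, p(21)=792, p(22)=1002, p(23)=1255, p(24)=1575, p(25)=1958, p(26)=2436, p(27)=3010, p(28)=3718, p(29)=4565, p(30)=5604, p(31)=6842, p(32)=8349, p(33)=10143, p(34)=12310, p(35)=14883, p(36)=17977, p(37)=21637, p(38)=26015, p(39)=31185, p(40)=37338, p(41)=44583, p(42)=53174, p(43)=63261, p(44)=75175, p(45)=89134, p(46)=105558, p(47)=124754, p(48)=147273, p(49)=173525, p(50)=204226, p(51)=239943, p(52)=281589, p(53)=329931, p(54)=386155, p(55)=451276, p(56)=526823, p(57)=614154, p(58)=715220, p(59)=831820, p(60)=966467, p(61)=1121505, p(62)=1300156, p(63)=1505499, p(64)=1741630, p(65)=2012558, p(66)=2323520, p(67)=2679689, p(68)=3087735, p(69)=3554345, p(70)=4087968, p(71)=4697205, p(72)=5392783, p(73)=6185689, p(74)=7089500, p(75)=8118264, p(76)=9289091, p(77)=10619863, p(78)=12132164, p(79)=13848650, p(80)=15796476, p(81)=18004327, p(82)=20506255, p(83)=23338469, p(84)=26543660, p(85)=30167357, p(86)=34262962, p(87)=38887673, p(88)=44108109, p(89)=49995925, p(90)=56634173, p(91)=64112359, p(92)=72533807, p(93)=82010177, p(94)=92669720, p(95)=104651419, p(96)=118114304, p(97)=133230930, p(98)=150198136, p(99)=169229875, p(100)=190569292, p(101)=214481126, p(102)=241265379, p(103)=271248950, p(104)=304801365, p(105)=342325709, p(106)=384276336, p(107)=431149389, p(108)=483502844, p(109)=541946240, p(110)=607163746, p(111)=679903203, p(112)=761002156.
Final step: p(113) = p(112) + p(111) - p(108) - p(106) + p(101) + p(98) - p(91) - p(87) + p(78) + p(73) - p(62) - p(56) + p(43) + p(36) - p(21) - p(13)
= 761002156 + 679903203 - 483502844 - 384276336 + 214481126 + 150198136 - 64112359 - 38887673 + 12132164 + 6185689 - 1300156 - 526823 + 63261 + 17977 - 792 - 101
= 851376628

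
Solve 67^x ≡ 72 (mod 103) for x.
24

Baby-step giant-step with step n = ⌈√103⌉ = 11.
Baby steps 67^j mod 103 (j:value) for j=0..10: 0:1, 1:67, 2:60, 3:3, 4:98, 5:77, 6:9, 7:88, 8:25, 9:27, 10:58.
Giant-step multiplier: 67^(-11) ≡ 67^(102-11) = 67^91 ≡ 11 (mod 103).
Giant steps γ_i = 72·11^i mod 103: γ_0=72, γ_1=71, γ_2=60 (in table at j=2).
x = i·n + j = 2·11 + 2 = 24.
Check: 67^24 ≡ 72 (mod 103).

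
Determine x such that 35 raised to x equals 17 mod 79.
9

Baby-step giant-step with step n = ⌈√79⌉ = 9.
Baby steps 35^j mod 79 (j:value) for j=0..8: 0:1, 1:35, 2:40, 3:57, 4:20, 5:68, 6:10, 7:34, 8:5.
Giant-step multiplier: 35^(-9) ≡ 35^(78-9) = 35^69 ≡ 14 (mod 79).
Giant steps γ_i = 17·14^i mod 79: γ_0=17, γ_1=1 (in table at j=0).
x = i·n + j = 1·9 + 0 = 9.
Check: 35^9 ≡ 17 (mod 79).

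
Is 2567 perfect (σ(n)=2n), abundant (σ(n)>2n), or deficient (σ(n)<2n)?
deficient

Proper divisors of 2567: sum = 1 + 17 + 151 = 169
Since 169 < 2567, 2567 is deficient.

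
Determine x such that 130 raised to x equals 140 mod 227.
219

Baby-step giant-step with step n = ⌈√227⌉ = 16.
Baby steps 130^j mod 227 (j:value) for j=0..15: 0:1, 1:130, 2:102, 3:94, 4:189, 5:54, 6:210, 7:60, 8:82, 9:218, 10:192, 11:217, 12:62, 13:115, 14:195, 15:153.
Giant-step multiplier: 130^(-16) ≡ 130^(226-16) = 130^210 ≡ 161 (mod 227).
Giant steps γ_i = 140·161^i mod 227: γ_0=140, γ_1=67, γ_2=118, γ_3=157, γ_4=80, γ_5=168, γ_6=35, γ_7=187, γ_8=143, γ_9=96, γ_10=20, γ_11=42, γ_12=179, γ_13=217 (in table at j=11).
x = i·n + j = 13·16 + 11 = 219.
Check: 130^219 ≡ 140 (mod 227).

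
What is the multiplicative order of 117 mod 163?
162

163 is prime, so ord(117) divides φ(163) = 162.
Divisors of 162: 1, 2, 3, 6, 9, 18, 27, 54, 81, 162.
Repeated squaring: 117^1 ≡ 117, 117^2 ≡ 160, 117^4 ≡ 9, 117^8 ≡ 81, 117^16 ≡ 41, 117^32 ≡ 51, 117^64 ≡ 156, 117^128 ≡ 49 (mod 163).
Test 117^d mod 163 for each divisor d in increasing order:
117^1 ≡ 117
117^2 ≡ 160
117^3 = 117^2·117^1 ≡ 138
117^6 = 117^4·117^2 ≡ 136
117^9 = 117^8·117^1 ≡ 23
117^18 = 117^16·117^2 ≡ 40
117^27 = 117^16·117^8·117^2·117^1 ≡ 105
117^54 = 117^32·117^16·117^4·117^2 ≡ 104
117^81 = 117^64·117^16·117^1 ≡ 162
117^162 = 117^128·117^32·117^2 ≡ 1  ← first divisor giving 1
The order is 162.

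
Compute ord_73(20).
72

73 is prime, so ord(20) divides φ(73) = 72.
Divisors of 72: 1, 2, 3, 4, 6, 8, 9, 12, 18, 24, 36, 72.
Repeated squaring: 20^1 ≡ 20, 20^2 ≡ 35, 20^4 ≡ 57, 20^8 ≡ 37, 20^16 ≡ 55, 20^32 ≡ 32, 20^64 ≡ 2 (mod 73).
Test 20^d mod 73 for each divisor d in increasing order:
20^1 ≡ 20
20^2 ≡ 35
20^3 = 20^2·20^1 ≡ 43
20^4 ≡ 57
20^6 = 20^4·20^2 ≡ 24
20^8 ≡ 37
20^9 = 20^8·20^1 ≡ 10
20^12 = 20^8·20^4 ≡ 65
20^18 = 20^16·20^2 ≡ 27
20^24 = 20^16·20^8 ≡ 64
20^36 = 20^32·20^4 ≡ 72
20^72 = 20^64·20^8 ≡ 1  ← first divisor giving 1
The order is 72.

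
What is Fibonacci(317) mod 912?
773

Matrix identity: Q^n = [[F_(n+1), F_n], [F_n, F_(n-1)]] with Q = [[1,1],[1,0]].
n = 317 = 100111101₂. Square-and-multiply, entries mod 912:
Q^1 = [[1,1],[1,0]]
Q^2 = (Q^1)² = [[2,1],[1,1]]
Q^4 = (Q^2)² = [[5,3],[3,2]]
Q^9 = (Q^4)²·Q = [[55,34],[34,21]]
Q^19 = (Q^9)²·Q = [[381,533],[533,760]]
Q^39 = (Q^19)²·Q = [[459,610],[610,761]]
Q^79 = (Q^39)²·Q = [[21,13],[13,8]]
Q^158 = (Q^79)² = [[610,377],[377,233]]
Q^317 = (Q^158)²·Q = [[296,773],[773,435]]
F_317 mod 912 = Q^317[0][1] = 773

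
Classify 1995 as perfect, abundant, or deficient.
deficient

Proper divisors of 1995: sum = 1 + 3 + 5 + 7 + 15 + 19 + 21 + 35 + 57 + 95 + 105 + 133 + 285 + 399 + 665 = 1845
Since 1845 < 1995, 1995 is deficient.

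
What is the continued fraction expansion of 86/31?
[2; 1, 3, 2, 3]

Euclidean algorithm steps:
86 = 2 × 31 + 24
31 = 1 × 24 + 7
24 = 3 × 7 + 3
7 = 2 × 3 + 1
3 = 3 × 1 + 0
Continued fraction: [2; 1, 3, 2, 3]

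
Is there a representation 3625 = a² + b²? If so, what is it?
5² + 60² (a=5, b=60)

Factorization: 3625 = 5^3 × 29
By Fermat: n is sum of two squares iff every prime p ≡ 3 (mod 4) appears to even power.
All primes ≡ 3 (mod 4) appear to even power.
Search a = 0, 1, 2, … for 3625 - a² a perfect square: first hit at a = 5: 3625 - 25 = 3600 = 60².
3625 = 5² + 60² = 25 + 3600 ✓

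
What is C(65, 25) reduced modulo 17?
16

Using Lucas' theorem:
Write n=65 and k=25 in base 17:
n in base 17: [3, 14]
k in base 17: [1, 8]
C(65,25) mod 17 = ∏ C(n_i, k_i) mod 17
Digit binomials (mod 17): C(3,1) = 3; C(14,8) = 3003 ≡ 11
Product: 3 × 11 = 33 ≡ 16 (mod 17)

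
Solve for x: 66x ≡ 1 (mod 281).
132

gcd(66, 281) = 1, so the inverse exists.
Extended Euclidean algorithm on (281, 66):
281 = 4 × 66 + 17  ⟹  17 = (1)·281 + (-4)·66
66 = 3 × 17 + 15  ⟹  15 = (-3)·281 + (13)·66
17 = 1 × 15 + 2  ⟹  2 = (4)·281 + (-17)·66
15 = 7 × 2 + 1  ⟹  1 = (-31)·281 + (132)·66
So (132)·66 ≡ 1 (mod 281), i.e. 66^(-1) ≡ 132 (mod 281).
Check: 66 × 132 = 8712 ≡ 1 (mod 281)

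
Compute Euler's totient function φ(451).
400

451 = 11 × 41
φ(n) = n × ∏(1 - 1/p) for each prime p dividing n
φ(451) = 451 × (1 - 1/11) × (1 - 1/41) = 400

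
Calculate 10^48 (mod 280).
120

Repeated squaring. Binary of 48 = 110000.
10^1 ≡ 10 (mod 280); 10^2 ≡ 100 (mod 280); 10^4 ≡ 200 (mod 280); 10^8 ≡ 240 (mod 280); 10^16 ≡ 200 (mod 280); 10^32 ≡ 240 (mod 280)
10^48 = 10^16 × 10^32 ≡ 120 (mod 280)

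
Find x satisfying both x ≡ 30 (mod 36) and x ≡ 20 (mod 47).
678

Using Chinese Remainder Theorem:
M = 36 × 47 = 1692
M1 = 47, M2 = 36
y1 = 47^(-1) mod 36 = 23
y2 = 36^(-1) mod 47 = 17
x = (30×47×23 + 20×36×17) mod 1692 = 678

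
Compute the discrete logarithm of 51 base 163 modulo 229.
52

Baby-step giant-step with step n = ⌈√229⌉ = 16.
Baby steps 163^j mod 229 (j:value) for j=0..15: 0:1, 1:163, 2:5, 3:128, 4:25, 5:182, 6:125, 7:223, 8:167, 9:199, 10:148, 11:79, 12:53, 13:166, 14:36, 15:143.
Giant-step multiplier: 163^(-16) ≡ 163^(228-16) = 163^212 ≡ 14 (mod 229).
Giant steps γ_i = 51·14^i mod 229: γ_0=51, γ_1=27, γ_2=149, γ_3=25 (in table at j=4).
x = i·n + j = 3·16 + 4 = 52.
Check: 163^52 ≡ 51 (mod 229).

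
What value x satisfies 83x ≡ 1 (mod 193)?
100

gcd(83, 193) = 1, so the inverse exists.
Extended Euclidean algorithm on (193, 83):
193 = 2 × 83 + 27  ⟹  27 = (1)·193 + (-2)·83
83 = 3 × 27 + 2  ⟹  2 = (-3)·193 + (7)·83
27 = 13 × 2 + 1  ⟹  1 = (40)·193 + (-93)·83
So (-93)·83 ≡ 1 (mod 193), i.e. 83^(-1) ≡ -93 ≡ 100 (mod 193).
Check: 83 × 100 = 8300 ≡ 1 (mod 193)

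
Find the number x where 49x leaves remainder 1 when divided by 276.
169

gcd(49, 276) = 1, so the inverse exists.
Extended Euclidean algorithm on (276, 49):
276 = 5 × 49 + 31  ⟹  31 = (1)·276 + (-5)·49
49 = 1 × 31 + 18  ⟹  18 = (-1)·276 + (6)·49
31 = 1 × 18 + 13  ⟹  13 = (2)·276 + (-11)·49
18 = 1 × 13 + 5  ⟹  5 = (-3)·276 + (17)·49
13 = 2 × 5 + 3  ⟹  3 = (8)·276 + (-45)·49
5 = 1 × 3 + 2  ⟹  2 = (-11)·276 + (62)·49
3 = 1 × 2 + 1  ⟹  1 = (19)·276 + (-107)·49
So (-107)·49 ≡ 1 (mod 276), i.e. 49^(-1) ≡ -107 ≡ 169 (mod 276).
Check: 49 × 169 = 8281 ≡ 1 (mod 276)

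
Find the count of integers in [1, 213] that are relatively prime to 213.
140

213 = 3 × 71
φ(n) = n × ∏(1 - 1/p) for each prime p dividing n
φ(213) = 213 × (1 - 1/3) × (1 - 1/71) = 140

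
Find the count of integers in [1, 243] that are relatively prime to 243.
162

243 = 3^5
φ(n) = n × ∏(1 - 1/p) for each prime p dividing n
φ(243) = 243 × (1 - 1/3) = 162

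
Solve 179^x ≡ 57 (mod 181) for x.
101

Baby-step giant-step with step n = ⌈√181⌉ = 14.
Baby steps 179^j mod 181 (j:value) for j=0..13: 0:1, 1:179, 2:4, 3:173, 4:16, 5:149, 6:64, 7:53, 8:75, 9:31, 10:119, 11:124, 12:114, 13:134.
Giant-step multiplier: 179^(-14) ≡ 179^(180-14) = 179^166 ≡ 52 (mod 181).
Giant steps γ_i = 57·52^i mod 181: γ_0=57, γ_1=68, γ_2=97, γ_3=157, γ_4=19, γ_5=83, γ_6=153, γ_7=173 (in table at j=3).
x = i·n + j = 7·14 + 3 = 101.
Check: 179^101 ≡ 57 (mod 181).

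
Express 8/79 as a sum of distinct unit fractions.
1/10 + 1/790

Greedy algorithm:
8/79: ceiling(79/8) = 10, use 1/10
1/790: ceiling(790/1) = 790, use 1/790
Result: 8/79 = 1/10 + 1/790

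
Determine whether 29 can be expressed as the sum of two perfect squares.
2² + 5² (a=2, b=5)

Factorization: 29 = 29
By Fermat: n is sum of two squares iff every prime p ≡ 3 (mod 4) appears to even power.
All primes ≡ 3 (mod 4) appear to even power.
Search a = 0, 1, 2, … for 29 - a² a perfect square: first hit at a = 2: 29 - 4 = 25 = 5².
29 = 2² + 5² = 4 + 25 ✓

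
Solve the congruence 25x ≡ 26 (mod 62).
x ≡ 6 (mod 62)

gcd(25, 62) = 1, which divides 26, so solutions exist.
Find 25^(-1) mod 62 by the extended Euclidean algorithm:
62 = 2 × 25 + 12  ⟹  12 = (1)·62 + (-2)·25
25 = 2 × 12 + 1  ⟹  1 = (-2)·62 + (5)·25
So (5)·25 ≡ 1 (mod 62), i.e. 25^(-1) ≡ 5 (mod 62).
x ≡ 5 × 26 = 130 ≡ 6 (mod 62).
Check: 25 × 6 = 150 ≡ 26 (mod 62).
Unique solution: x ≡ 6 (mod 62)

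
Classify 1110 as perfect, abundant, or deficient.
abundant

Proper divisors of 1110: sum = 1 + 2 + 3 + 5 + 6 + 10 + 15 + 30 + 37 + 74 + 111 + 185 + 222 + 370 + 555 = 1626
Since 1626 > 1110, 1110 is abundant.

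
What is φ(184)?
88

184 = 2^3 × 23
φ(n) = n × ∏(1 - 1/p) for each prime p dividing n
φ(184) = 184 × (1 - 1/2) × (1 - 1/23) = 88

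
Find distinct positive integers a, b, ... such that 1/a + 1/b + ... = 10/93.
1/10 + 1/133 + 1/123690

Greedy algorithm:
10/93: ceiling(93/10) = 10, use 1/10
7/930: ceiling(930/7) = 133, use 1/133
1/123690: ceiling(123690/1) = 123690, use 1/123690
Result: 10/93 = 1/10 + 1/133 + 1/123690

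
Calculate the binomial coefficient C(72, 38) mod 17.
6

Using Lucas' theorem:
Write n=72 and k=38 in base 17:
n in base 17: [4, 4]
k in base 17: [2, 4]
C(72,38) mod 17 = ∏ C(n_i, k_i) mod 17
Digit binomials (mod 17): C(4,2) = 6; C(4,4) = 1
Product: 6 × 1 = 6 ≡ 6 (mod 17)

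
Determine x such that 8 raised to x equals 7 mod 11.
9

Baby-step giant-step with step n = ⌈√11⌉ = 4.
Baby steps 8^j mod 11 (j:value) for j=0..3: 0:1, 1:8, 2:9, 3:6.
Giant-step multiplier: 8^(-4) ≡ 8^(10-4) = 8^6 ≡ 3 (mod 11).
Giant steps γ_i = 7·3^i mod 11: γ_0=7, γ_1=10, γ_2=8 (in table at j=1).
x = i·n + j = 2·4 + 1 = 9.
Check: 8^9 ≡ 7 (mod 11).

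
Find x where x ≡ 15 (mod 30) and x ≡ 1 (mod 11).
45

Using Chinese Remainder Theorem:
M = 30 × 11 = 330
M1 = 11, M2 = 30
y1 = 11^(-1) mod 30 = 11
y2 = 30^(-1) mod 11 = 7
x = (15×11×11 + 1×30×7) mod 330 = 45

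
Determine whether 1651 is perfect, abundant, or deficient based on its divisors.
deficient

Proper divisors of 1651: sum = 1 + 13 + 127 = 141
Since 141 < 1651, 1651 is deficient.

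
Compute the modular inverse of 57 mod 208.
73

gcd(57, 208) = 1, so the inverse exists.
Extended Euclidean algorithm on (208, 57):
208 = 3 × 57 + 37  ⟹  37 = (1)·208 + (-3)·57
57 = 1 × 37 + 20  ⟹  20 = (-1)·208 + (4)·57
37 = 1 × 20 + 17  ⟹  17 = (2)·208 + (-7)·57
20 = 1 × 17 + 3  ⟹  3 = (-3)·208 + (11)·57
17 = 5 × 3 + 2  ⟹  2 = (17)·208 + (-62)·57
3 = 1 × 2 + 1  ⟹  1 = (-20)·208 + (73)·57
So (73)·57 ≡ 1 (mod 208), i.e. 57^(-1) ≡ 73 (mod 208).
Check: 57 × 73 = 4161 ≡ 1 (mod 208)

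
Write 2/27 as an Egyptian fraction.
1/14 + 1/378

Greedy algorithm:
2/27: ceiling(27/2) = 14, use 1/14
1/378: ceiling(378/1) = 378, use 1/378
Result: 2/27 = 1/14 + 1/378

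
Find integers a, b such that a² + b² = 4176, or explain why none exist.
24² + 60² (a=24, b=60)

Factorization: 4176 = 2^4 × 3^2 × 29
By Fermat: n is sum of two squares iff every prime p ≡ 3 (mod 4) appears to even power.
All primes ≡ 3 (mod 4) appear to even power.
Search a = 0, 1, 2, … for 4176 - a² a perfect square: first hit at a = 24: 4176 - 576 = 3600 = 60².
4176 = 24² + 60² = 576 + 3600 ✓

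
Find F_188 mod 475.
306

Matrix identity: Q^n = [[F_(n+1), F_n], [F_n, F_(n-1)]] with Q = [[1,1],[1,0]].
n = 188 = 10111100₂. Square-and-multiply, entries mod 475:
Q^1 = [[1,1],[1,0]]
Q^2 = (Q^1)² = [[2,1],[1,1]]
Q^5 = (Q^2)²·Q = [[8,5],[5,3]]
Q^11 = (Q^5)²·Q = [[144,89],[89,55]]
Q^23 = (Q^11)²·Q = [[293,157],[157,136]]
Q^47 = (Q^23)²·Q = [[201,298],[298,378]]
Q^94 = (Q^47)² = [[5,117],[117,363]]
Q^188 = (Q^94)² = [[414,306],[306,108]]
F_188 mod 475 = Q^188[0][1] = 306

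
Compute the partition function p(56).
526823

p(n) counts ways to write n as a sum of positive integers (order ignored).
Euler's pentagonal recurrence: p(k) = p(k-1) + p(k-2) - p(k-5) - p(k-7) + p(k-12) + p(k-15) - ... (offsets j(3j∓1)/2, signs ++--, p(0)=1, p(<0)=0).
DP table for k = 0..55: p(0)=1, p(1)=1, p(2)=2, p(3)=3, p(4)=5, p(5)=7, p(6)=11, p(7)=15, p(8)=22, p(9)=30, p(10)=42, p(11)=56, p(12)=77, p(13)=101, p(14)=135, p(15)=176, p(16)=231, p(17)=297, p(18)=385, p(19)=490, p(20)=627, p(21)=792, p(22)=1002, p(23)=1255, p(24)=1575, p(25)=1958, p(26)=2436, p(27)=3010, p(28)=3718, p(29)=4565, p(30)=5604, p(31)=6842, p(32)=8349, p(33)=10143, p(34)=12310, p(35)=14883, p(36)=17977, p(37)=21637, p(38)=26015, p(39)=31185, p(40)=37338, p(41)=44583, p(42)=53174, p(43)=63261, p(44)=75175, p(45)=89134, p(46)=105558, p(47)=124754, p(48)=147273, p(49)=173525, p(50)=204226, p(51)=239943, p(52)=281589, p(53)=329931, p(54)=386155, p(55)=451276.
Final step: p(56) = p(55) + p(54) - p(51) - p(49) + p(44) + p(41) - p(34) - p(30) + p(21) + p(16) - p(5)
= 451276 + 386155 - 239943 - 173525 + 75175 + 44583 - 12310 - 5604 + 792 + 231 - 7
= 526823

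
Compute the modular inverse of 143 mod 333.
170

gcd(143, 333) = 1, so the inverse exists.
Extended Euclidean algorithm on (333, 143):
333 = 2 × 143 + 47  ⟹  47 = (1)·333 + (-2)·143
143 = 3 × 47 + 2  ⟹  2 = (-3)·333 + (7)·143
47 = 23 × 2 + 1  ⟹  1 = (70)·333 + (-163)·143
So (-163)·143 ≡ 1 (mod 333), i.e. 143^(-1) ≡ -163 ≡ 170 (mod 333).
Check: 143 × 170 = 24310 ≡ 1 (mod 333)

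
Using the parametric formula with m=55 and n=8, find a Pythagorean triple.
(2961, 880, 3089)

Euclid's formula: a = m² - n², b = 2mn, c = m² + n²
m = 55, n = 8
a = 55² - 8² = 3025 - 64 = 2961
b = 2 × 55 × 8 = 880
c = 55² + 8² = 3025 + 64 = 3089
Verification: 2961² + 880² = 8767521 + 774400 = 9541921 = 3089² ✓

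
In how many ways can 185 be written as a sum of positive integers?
1071823774337

p(n) counts ways to write n as a sum of positive integers (order ignored).
Euler's pentagonal recurrence: p(k) = p(k-1) + p(k-2) - p(k-5) - p(k-7) + p(k-12) + p(k-15) - ... (offsets j(3j∓1)/2, signs ++--, p(0)=1, p(<0)=0).
DP table for k = 0..184: p(0)=1, p(1)=1, p(2)=2, p(3)=3, p(4)=5, p(5)=7, p(6)=11, p(7)=15, p(8)=22, p(9)=30, p(10)=42, p(11)=56, p(12)=77, p(13)=101, p(14)=135, p(15)=176, p(16)=231, p(17)=297, p(18)=385, p(19)=490, p(20)=627, p(21)=792, p(22)=1002, p(23)=1255, p(24)=1575, p(25)=1958, p(26)=2436, p(27)=3010, p(28)=3718, p(29)=4565, p(30)=5604, p(31)=6842, p(32)=8349, p(33)=10143, p(34)=12310, p(35)=14883, p(36)=17977, p(37)=21637, p(38)=26015, p(39)=31185, p(40)=37338, p(41)=44583, p(42)=53174, p(43)=63261, p(44)=75175, p(45)=89134, p(46)=105558, p(47)=124754, p(48)=147273, p(49)=173525, p(50)=204226, p(51)=239943, p(52)=281589, p(53)=329931, p(54)=386155, p(55)=451276, p(56)=526823, p(57)=614154, p(58)=715220, p(59)=831820, p(60)=966467, p(61)=1121505, p(62)=1300156, p(63)=1505499, p(64)=1741630, p(65)=2012558, p(66)=2323520, p(67)=2679689, p(68)=3087735, p(69)=3554345, p(70)=4087968, p(71)=4697205, p(72)=5392783, p(73)=6185689, p(74)=7089500, p(75)=8118264, p(76)=9289091, p(77)=10619863, p(78)=12132164, p(79)=13848650, p(80)=15796476, p(81)=18004327, p(82)=20506255, p(83)=23338469, p(84)=26543660, p(85)=30167357, p(86)=34262962, p(87)=38887673, p(88)=44108109, p(89)=49995925, p(90)=56634173, p(91)=64112359, p(92)=72533807, p(93)=82010177, p(94)=92669720, p(95)=104651419, p(96)=118114304, p(97)=133230930, p(98)=150198136, p(99)=169229875, p(100)=190569292, p(101)=214481126, p(102)=241265379, p(103)=271248950, p(104)=304801365, p(105)=342325709, p(106)=384276336, p(107)=431149389, p(108)=483502844, p(109)=541946240, p(110)=607163746, p(111)=679903203, p(112)=761002156, p(113)=851376628, p(114)=952050665, p(115)=1064144451, p(116)=1188908248, p(117)=1327710076, p(118)=1482074143, p(119)=1653668665, p(120)=1844349560, p(121)=2056148051, p(122)=2291320912, p(123)=2552338241, p(124)=2841940500, p(125)=3163127352, p(126)=3519222692, p(127)=3913864295, p(128)=4351078600, p(129)=4835271870, p(130)=5371315400, p(131)=5964539504, p(132)=6620830889, p(133)=7346629512, p(134)=8149040695, p(135)=9035836076, p(136)=10015581680, p(137)=11097645016, p(138)=12292341831, p(139)=13610949895, p(140)=15065878135, p(141)=16670689208, p(142)=18440293320, p(143)=20390982757, p(144)=22540654445, p(145)=24908858009, p(146)=27517052599, p(147)=30388671978, p(148)=33549419497, p(149)=37027355200, p(150)=40853235313, p(151)=45060624582, p(152)=49686288421, p(153)=54770336324, p(154)=60356673280, p(155)=66493182097, p(156)=73232243759, p(157)=80630964769, p(158)=88751778802, p(159)=97662728555, p(160)=107438159466, p(161)=118159068427, p(162)=129913904637, p(163)=142798995930, p(164)=156919475295, p(165)=172389800255, p(166)=189334822579, p(167)=207890420102, p(168)=228204732751, p(169)=250438925115, p(170)=274768617130, p(171)=301384802048, p(172)=330495499613, p(173)=362326859895, p(174)=397125074750, p(175)=435157697830, p(176)=476715857290, p(177)=522115831195, p(178)=571701605655, p(179)=625846753120, p(180)=684957390936, p(181)=749474411781, p(182)=819876908323, p(183)=896684817527, p(184)=980462880430.
Final step: p(185) = p(184) + p(183) - p(180) - p(178) + p(173) + p(170) - p(163) - p(159) + p(150) + p(145) - p(134) - p(128) + p(115) + p(108) - p(93) - p(85) + p(68) + p(59) - p(40) - p(30) + p(9)
= 980462880430 + 896684817527 - 684957390936 - 571701605655 + 362326859895 + 274768617130 - 142798995930 - 97662728555 + 40853235313 + 24908858009 - 8149040695 - 4351078600 + 1064144451 + 483502844 - 82010177 - 30167357 + 3087735 + 831820 - 37338 - 5604 + 30
= 1071823774337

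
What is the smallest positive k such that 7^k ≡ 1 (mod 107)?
106

107 is prime, so ord(7) divides φ(107) = 106.
Divisors of 106: 1, 2, 53, 106.
Repeated squaring: 7^1 ≡ 7, 7^2 ≡ 49, 7^4 ≡ 47, 7^8 ≡ 69, 7^16 ≡ 53, 7^32 ≡ 27, 7^64 ≡ 87 (mod 107).
Test 7^d mod 107 for each divisor d in increasing order:
7^1 ≡ 7
7^2 ≡ 49
7^53 = 7^32·7^16·7^4·7^1 ≡ 106
7^106 = 7^64·7^32·7^8·7^2 ≡ 1  ← first divisor giving 1
The order is 106.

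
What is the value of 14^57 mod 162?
152

Repeated squaring. Binary of 57 = 111001.
14^1 ≡ 14 (mod 162); 14^2 ≡ 34 (mod 162); 14^4 ≡ 22 (mod 162); 14^8 ≡ 160 (mod 162); 14^16 ≡ 4 (mod 162); 14^32 ≡ 16 (mod 162)
14^57 = 14^1 × 14^8 × 14^16 × 14^32 ≡ 152 (mod 162)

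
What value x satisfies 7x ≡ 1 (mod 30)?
13

gcd(7, 30) = 1, so the inverse exists.
Extended Euclidean algorithm on (30, 7):
30 = 4 × 7 + 2  ⟹  2 = (1)·30 + (-4)·7
7 = 3 × 2 + 1  ⟹  1 = (-3)·30 + (13)·7
So (13)·7 ≡ 1 (mod 30), i.e. 7^(-1) ≡ 13 (mod 30).
Check: 7 × 13 = 91 ≡ 1 (mod 30)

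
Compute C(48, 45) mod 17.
7

Using Lucas' theorem:
Write n=48 and k=45 in base 17:
n in base 17: [2, 14]
k in base 17: [2, 11]
C(48,45) mod 17 = ∏ C(n_i, k_i) mod 17
Digit binomials (mod 17): C(2,2) = 1; C(14,11) = 364 ≡ 7
Product: 1 × 7 = 7 ≡ 7 (mod 17)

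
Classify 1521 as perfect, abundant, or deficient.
deficient

Proper divisors of 1521: sum = 1 + 3 + 9 + 13 + 39 + 117 + 169 + 507 = 858
Since 858 < 1521, 1521 is deficient.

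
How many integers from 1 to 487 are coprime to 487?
486

487 = 487
φ(n) = n × ∏(1 - 1/p) for each prime p dividing n
φ(487) = 487 × (1 - 1/487) = 486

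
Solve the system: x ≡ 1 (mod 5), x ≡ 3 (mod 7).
31

Using Chinese Remainder Theorem:
M = 5 × 7 = 35
M1 = 7, M2 = 5
y1 = 7^(-1) mod 5 = 3
y2 = 5^(-1) mod 7 = 3
x = (1×7×3 + 3×5×3) mod 35 = 31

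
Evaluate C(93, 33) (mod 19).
3

Using Lucas' theorem:
Write n=93 and k=33 in base 19:
n in base 19: [4, 17]
k in base 19: [1, 14]
C(93,33) mod 19 = ∏ C(n_i, k_i) mod 19
Digit binomials (mod 19): C(4,1) = 4; C(17,14) = 680 ≡ 15
Product: 4 × 15 = 60 ≡ 3 (mod 19)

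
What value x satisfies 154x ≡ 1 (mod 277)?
9

gcd(154, 277) = 1, so the inverse exists.
Extended Euclidean algorithm on (277, 154):
277 = 1 × 154 + 123  ⟹  123 = (1)·277 + (-1)·154
154 = 1 × 123 + 31  ⟹  31 = (-1)·277 + (2)·154
123 = 3 × 31 + 30  ⟹  30 = (4)·277 + (-7)·154
31 = 1 × 30 + 1  ⟹  1 = (-5)·277 + (9)·154
So (9)·154 ≡ 1 (mod 277), i.e. 154^(-1) ≡ 9 (mod 277).
Check: 154 × 9 = 1386 ≡ 1 (mod 277)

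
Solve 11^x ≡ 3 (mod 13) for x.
4

Baby-step giant-step with step n = ⌈√13⌉ = 4.
Baby steps 11^j mod 13 (j:value) for j=0..3: 0:1, 1:11, 2:4, 3:5.
Giant-step multiplier: 11^(-4) ≡ 11^(12-4) = 11^8 ≡ 9 (mod 13).
Giant steps γ_i = 3·9^i mod 13: γ_0=3, γ_1=1 (in table at j=0).
x = i·n + j = 1·4 + 0 = 4.
Check: 11^4 ≡ 3 (mod 13).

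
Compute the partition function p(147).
30388671978

p(n) counts ways to write n as a sum of positive integers (order ignored).
Euler's pentagonal recurrence: p(k) = p(k-1) + p(k-2) - p(k-5) - p(k-7) + p(k-12) + p(k-15) - ... (offsets j(3j∓1)/2, signs ++--, p(0)=1, p(<0)=0).
DP table for k = 0..146: p(0)=1, p(1)=1, p(2)=2, p(3)=3, p(4)=5, p(5)=7, p(6)=11, p(7)=15, p(8)=22, p(9)=30, p(10)=42, p(11)=56, p(12)=77, p(13)=101, p(14)=135, p(15)=176, p(16)=231, p(17)=297, p(18)=385, p(19)=490, p(20)=627, p(21)=792, p(22)=1002, p(23)=1255, p(24)=1575, p(25)=1958, p(26)=2436, p(27)=3010, p(28)=3718, p(29)=4565, p(30)=5604, p(31)=6842, p(32)=8349, p(33)=10143, p(34)=12310, p(35)=14883, p(36)=17977, p(37)=21637, p(38)=26015, p(39)=31185, p(40)=37338, p(41)=44583, p(42)=53174, p(43)=63261, p(44)=75175, p(45)=89134, p(46)=105558, p(47)=124754, p(48)=147273, p(49)=173525, p(50)=204226, p(51)=239943, p(52)=281589, p(53)=329931, p(54)=386155, p(55)=451276, p(56)=526823, p(57)=614154, p(58)=715220, p(59)=831820, p(60)=966467, p(61)=1121505, p(62)=1300156, p(63)=1505499, p(64)=1741630, p(65)=2012558, p(66)=2323520, p(67)=2679689, p(68)=3087735, p(69)=3554345, p(70)=4087968, p(71)=4697205, p(72)=5392783, p(73)=6185689, p(74)=7089500, p(75)=8118264, p(76)=9289091, p(77)=10619863, p(78)=12132164, p(79)=13848650, p(80)=15796476, p(81)=18004327, p(82)=20506255, p(83)=23338469, p(84)=26543660, p(85)=30167357, p(86)=34262962, p(87)=38887673, p(88)=44108109, p(89)=49995925, p(90)=56634173, p(91)=64112359, p(92)=72533807, p(93)=82010177, p(94)=92669720, p(95)=104651419, p(96)=118114304, p(97)=133230930, p(98)=150198136, p(99)=169229875, p(100)=190569292, p(101)=214481126, p(102)=241265379, p(103)=271248950, p(104)=304801365, p(105)=342325709, p(106)=384276336, p(107)=431149389, p(108)=483502844, p(109)=541946240, p(110)=607163746, p(111)=679903203, p(112)=761002156, p(113)=851376628, p(114)=952050665, p(115)=1064144451, p(116)=1188908248, p(117)=1327710076, p(118)=1482074143, p(119)=1653668665, p(120)=1844349560, p(121)=2056148051, p(122)=2291320912, p(123)=2552338241, p(124)=2841940500, p(125)=3163127352, p(126)=3519222692, p(127)=3913864295, p(128)=4351078600, p(129)=4835271870, p(130)=5371315400, p(131)=5964539504, p(132)=6620830889, p(133)=7346629512, p(134)=8149040695, p(135)=9035836076, p(136)=10015581680, p(137)=11097645016, p(138)=12292341831, p(139)=13610949895, p(140)=15065878135, p(141)=16670689208, p(142)=18440293320, p(143)=20390982757, p(144)=22540654445, p(145)=24908858009, p(146)=27517052599.
Final step: p(147) = p(146) + p(145) - p(142) - p(140) + p(135) + p(132) - p(125) - p(121) + p(112) + p(107) - p(96) - p(90) + p(77) + p(70) - p(55) - p(47) + p(30) + p(21) - p(2)
= 27517052599 + 24908858009 - 18440293320 - 15065878135 + 9035836076 + 6620830889 - 3163127352 - 2056148051 + 761002156 + 431149389 - 118114304 - 56634173 + 10619863 + 4087968 - 451276 - 124754 + 5604 + 792 - 2
= 30388671978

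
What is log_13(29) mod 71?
52

Baby-step giant-step with step n = ⌈√71⌉ = 9.
Baby steps 13^j mod 71 (j:value) for j=0..8: 0:1, 1:13, 2:27, 3:67, 4:19, 5:34, 6:16, 7:66, 8:6.
Giant-step multiplier: 13^(-9) ≡ 13^(70-9) = 13^61 ≡ 61 (mod 71).
Giant steps γ_i = 29·61^i mod 71: γ_0=29, γ_1=65, γ_2=60, γ_3=39, γ_4=36, γ_5=66 (in table at j=7).
x = i·n + j = 5·9 + 7 = 52.
Check: 13^52 ≡ 29 (mod 71).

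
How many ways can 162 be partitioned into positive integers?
129913904637

p(n) counts ways to write n as a sum of positive integers (order ignored).
Euler's pentagonal recurrence: p(k) = p(k-1) + p(k-2) - p(k-5) - p(k-7) + p(k-12) + p(k-15) - ... (offsets j(3j∓1)/2, signs ++--, p(0)=1, p(<0)=0).
DP table for k = 0..161: p(0)=1, p(1)=1, p(2)=2, p(3)=3, p(4)=5, p(5)=7, p(6)=11, p(7)=15, p(8)=22, p(9)=30, p(10)=42, p(11)=56, p(12)=77, p(13)=101, p(14)=135, p(15)=176, p(16)=231, p(17)=297, p(18)=385, p(19)=490, p(20)=627, p(21)=792, p(22)=1002, p(23)=1255, p(24)=1575, p(25)=1958, p(26)=2436, p(27)=3010, p(28)=3718, p(29)=4565, p(30)=5604, p(31)=6842, p(32)=8349, p(33)=10143, p(34)=12310, p(35)=14883, p(36)=17977, p(37)=21637, p(38)=26015, p(39)=31185, p(40)=37338, p(41)=44583, p(42)=53174, p(43)=63261, p(44)=75175, p(45)=89134, p(46)=105558, p(47)=124754, p(48)=147273, p(49)=173525, p(50)=204226, p(51)=239943, p(52)=281589, p(53)=329931, p(54)=386155, p(55)=451276, p(56)=526823, p(57)=614154, p(58)=715220, p(59)=831820, p(60)=966467, p(61)=1121505, p(62)=1300156, p(63)=1505499, p(64)=1741630, p(65)=2012558, p(66)=2323520, p(67)=2679689, p(68)=3087735, p(69)=3554345, p(70)=4087968, p(71)=4697205, p(72)=5392783, p(73)=6185689, p(74)=7089500, p(75)=8118264, p(76)=9289091, p(77)=10619863, p(78)=12132164, p(79)=13848650, p(80)=15796476, p(81)=18004327, p(82)=20506255, p(83)=23338469, p(84)=26543660, p(85)=30167357, p(86)=34262962, p(87)=38887673, p(88)=44108109, p(89)=49995925, p(90)=56634173, p(91)=64112359, p(92)=72533807, p(93)=82010177, p(94)=92669720, p(95)=104651419, p(96)=118114304, p(97)=133230930, p(98)=150198136, p(99)=169229875, p(100)=190569292, p(101)=214481126, p(102)=241265379, p(103)=271248950, p(104)=304801365, p(105)=342325709, p(106)=384276336, p(107)=431149389, p(108)=483502844, p(109)=541946240, p(110)=607163746, p(111)=679903203, p(112)=761002156, p(113)=851376628, p(114)=952050665, p(115)=1064144451, p(116)=1188908248, p(117)=1327710076, p(118)=1482074143, p(119)=1653668665, p(120)=1844349560, p(121)=2056148051, p(122)=2291320912, p(123)=2552338241, p(124)=2841940500, p(125)=3163127352, p(126)=3519222692, p(127)=3913864295, p(128)=4351078600, p(129)=4835271870, p(130)=5371315400, p(131)=5964539504, p(132)=6620830889, p(133)=7346629512, p(134)=8149040695, p(135)=9035836076, p(136)=10015581680, p(137)=11097645016, p(138)=12292341831, p(139)=13610949895, p(140)=15065878135, p(141)=16670689208, p(142)=18440293320, p(143)=20390982757, p(144)=22540654445, p(145)=24908858009, p(146)=27517052599, p(147)=30388671978, p(148)=33549419497, p(149)=37027355200, p(150)=40853235313, p(151)=45060624582, p(152)=49686288421, p(153)=54770336324, p(154)=60356673280, p(155)=66493182097, p(156)=73232243759, p(157)=80630964769, p(158)=88751778802, p(159)=97662728555, p(160)=107438159466, p(161)=118159068427.
Final step: p(162) = p(161) + p(160) - p(157) - p(155) + p(150) + p(147) - p(140) - p(136) + p(127) + p(122) - p(111) - p(105) + p(92) + p(85) - p(70) - p(62) + p(45) + p(36) - p(17) - p(7)
= 118159068427 + 107438159466 - 80630964769 - 66493182097 + 40853235313 + 30388671978 - 15065878135 - 10015581680 + 3913864295 + 2291320912 - 679903203 - 342325709 + 72533807 + 30167357 - 4087968 - 1300156 + 89134 + 17977 - 297 - 15
= 129913904637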